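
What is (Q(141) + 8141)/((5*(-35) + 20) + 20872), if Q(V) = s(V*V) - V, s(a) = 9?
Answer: 8009/20717 ≈ 0.38659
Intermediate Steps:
Q(V) = 9 - V
(Q(141) + 8141)/((5*(-35) + 20) + 20872) = ((9 - 1*141) + 8141)/((5*(-35) + 20) + 20872) = ((9 - 141) + 8141)/((-175 + 20) + 20872) = (-132 + 8141)/(-155 + 20872) = 8009/20717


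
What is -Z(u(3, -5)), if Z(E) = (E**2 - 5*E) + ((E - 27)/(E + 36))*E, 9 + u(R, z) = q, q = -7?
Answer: -1852/5 ≈ -370.40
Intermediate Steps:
u(R, z) = -16 (u(R, z) = -9 - 7 = -16)
Z(E) = E**2 - 5*E + E*(-27 + E)/(36 + E) (Z(E) = (E**2 - 5*E) + ((-27 + E)/(36 + E))*E = (E**2 - 5*E) + E*(-27 + E)/(36 + E) = E**2 - 5*E + E*(-27 + E)/(36 + E))
-Z(u(3, -5)) = -(-16)*(-207 + (-16)**2 + 32*(-16))/(36 - 16) = -(-16)*(-207 + 256 - 512)/20 = -(-16)*(-463)/20 = -1*1852/5 = -1852/5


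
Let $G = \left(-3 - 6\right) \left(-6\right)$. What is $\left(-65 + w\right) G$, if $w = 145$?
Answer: $4320$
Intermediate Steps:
$G = 54$ ($G = \left(-9\right) \left(-6\right) = 54$)
$\left(-65 + w\right) G = \left(-65 + 145\right) 54 = 80 \cdot 54 = 4320$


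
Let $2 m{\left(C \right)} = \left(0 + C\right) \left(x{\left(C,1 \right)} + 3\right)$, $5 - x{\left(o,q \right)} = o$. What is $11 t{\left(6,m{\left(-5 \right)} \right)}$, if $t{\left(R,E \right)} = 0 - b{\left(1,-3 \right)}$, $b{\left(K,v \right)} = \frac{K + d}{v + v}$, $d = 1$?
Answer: $\frac{11}{3} \approx 3.6667$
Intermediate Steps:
$x{\left(o,q \right)} = 5 - o$
$m{\left(C \right)} = \frac{C \left(8 - C\right)}{2}$ ($m{\left(C \right)} = \frac{\left(0 + C\right) \left(\left(5 - C\right) + 3\right)}{2} = \frac{C \left(8 - C\right)}{2}$)
$b{\left(K,v \right)} = \frac{1 + K}{2 v}$ ($b{\left(K,v \right)} = \frac{K + 1}{v + v} = \frac{1 + K}{2 v}$)
$t{\left(R,E \right)} = \frac{1}{3}$ ($t{\left(R,E \right)} = 0 - \frac{1 + 1}{2 \left(-3\right)} = 0 - \frac{1}{2} \left(- \frac{1}{3}\right) 2 = 0 - - \frac{1}{3} = 0 + \frac{1}{3} = \frac{1}{3}$)
$11 t{\left(6,m{\left(-5 \right)} \right)} = 11 \cdot \frac{1}{3} = \frac{11}{3}$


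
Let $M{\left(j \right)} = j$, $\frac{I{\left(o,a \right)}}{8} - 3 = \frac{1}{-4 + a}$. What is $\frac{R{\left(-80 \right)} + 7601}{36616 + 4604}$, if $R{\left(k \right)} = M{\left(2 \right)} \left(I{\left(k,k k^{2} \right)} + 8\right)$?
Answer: $\frac{981127661}{5276201220} \approx 0.18595$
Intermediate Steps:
$I{\left(o,a \right)} = 24 + \frac{8}{-4 + a}$
$R{\left(k \right)} = 16 + \frac{16 \left(-11 + 3 k^{3}\right)}{-4 + k^{3}}$ ($R{\left(k \right)} = 2 \left(\frac{8 \left(-11 + 3 k k^{2}\right)}{-4 + k k^{2}} + 8\right) = 2 \left(\frac{8 \left(-11 + 3 k^{3}\right)}{-4 + k^{3}} + 8\right) = 2 \left(8 + \frac{8 \left(-11 + 3 k^{3}\right)}{-4 + k^{3}}\right) = 16 + \frac{16 \left(-11 + 3 k^{3}\right)}{-4 + k^{3}}$)
$\frac{R{\left(-80 \right)} + 7601}{36616 + 4604} = \frac{\frac{16 \left(-15 + 4 \left(-80\right)^{3}\right)}{-4 + \left(-80\right)^{3}} + 7601}{36616 + 4604} = \frac{\frac{16 \left(-15 + 4 \left(-512000\right)\right)}{-4 - 512000} + 7601}{41220} = \left(\frac{16 \left(-15 - 2048000\right)}{-512004} + 7601\right) \frac{1}{41220} = \left(16 \left(- \frac{1}{512004}\right) \left(-2048015\right) + 7601\right) \frac{1}{41220} = \left(\frac{8192060}{128001} + 7601\right) \frac{1}{41220} = \frac{981127661}{128001} \cdot \frac{1}{41220} = \frac{981127661}{5276201220}$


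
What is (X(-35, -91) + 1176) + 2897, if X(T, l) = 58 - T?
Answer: 4166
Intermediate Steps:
(X(-35, -91) + 1176) + 2897 = ((58 - 1*(-35)) + 1176) + 2897 = ((58 + 35) + 1176) + 2897 = (93 + 1176) + 2897 = 1269 + 2897 = 4166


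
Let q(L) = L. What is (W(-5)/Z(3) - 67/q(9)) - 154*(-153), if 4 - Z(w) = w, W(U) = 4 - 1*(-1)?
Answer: 212036/9 ≈ 23560.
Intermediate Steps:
W(U) = 5 (W(U) = 4 + 1 = 5)
Z(w) = 4 - w
(W(-5)/Z(3) - 67/q(9)) - 154*(-153) = (5/(4 - 1*3) - 67/9) - 154*(-153) = (5/(4 - 3) - 67*⅑) + 23562 = (5/1 - 67/9) + 23562 = (5*1 - 67/9) + 23562 = (5 - 67/9) + 23562 = -22/9 + 23562 = 212036/9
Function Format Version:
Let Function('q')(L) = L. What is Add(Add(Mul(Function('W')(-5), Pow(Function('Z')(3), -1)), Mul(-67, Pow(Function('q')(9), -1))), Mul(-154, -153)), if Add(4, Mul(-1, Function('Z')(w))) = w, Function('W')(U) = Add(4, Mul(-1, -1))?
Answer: Rational(212036, 9) ≈ 23560.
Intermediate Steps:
Function('W')(U) = 5 (Function('W')(U) = Add(4, 1) = 5)
Function('Z')(w) = Add(4, Mul(-1, w))
Add(Add(Mul(Function('W')(-5), Pow(Function('Z')(3), -1)), Mul(-67, Pow(Function('q')(9), -1))), Mul(-154, -153)) = Add(Add(Mul(5, Pow(Add(4, Mul(-1, 3)), -1)), Mul(-67, Pow(9, -1))), Mul(-154, -153)) = Add(Add(Mul(5, Pow(Add(4, -3), -1)), Mul(-67, Rational(1, 9))), 23562) = Add(Add(Mul(5, Pow(1, -1)), Rational(-67, 9)), 23562) = Add(Add(Mul(5, 1), Rational(-67, 9)), 23562) = Add(Add(5, Rational(-67, 9)), 23562) = Add(Rational(-22, 9), 23562) = Rational(212036, 9)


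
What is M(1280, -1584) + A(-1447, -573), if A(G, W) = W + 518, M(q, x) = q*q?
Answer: 1638345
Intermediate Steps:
M(q, x) = q²
A(G, W) = 518 + W
M(1280, -1584) + A(-1447, -573) = 1280² + (518 - 573) = 1638400 - 55 = 1638345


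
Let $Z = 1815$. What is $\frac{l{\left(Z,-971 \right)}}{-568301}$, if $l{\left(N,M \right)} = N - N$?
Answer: $0$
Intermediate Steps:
$l{\left(N,M \right)} = 0$
$\frac{l{\left(Z,-971 \right)}}{-568301} = \frac{0}{-568301} = 0 \left(- \frac{1}{568301}\right) = 0$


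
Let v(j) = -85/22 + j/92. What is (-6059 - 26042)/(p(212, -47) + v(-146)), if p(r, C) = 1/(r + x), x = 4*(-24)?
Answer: 942100148/159711 ≈ 5898.8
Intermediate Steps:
x = -96
v(j) = -85/22 + j/92 (v(j) = -85*1/22 + j*(1/92) = -85/22 + j/92)
p(r, C) = 1/(-96 + r) (p(r, C) = 1/(r - 96) = 1/(-96 + r))
(-6059 - 26042)/(p(212, -47) + v(-146)) = (-6059 - 26042)/(1/(-96 + 212) + (-85/22 + (1/92)*(-146))) = -32101/(1/116 + (-85/22 - 73/46)) = -32101/(1/116 - 1379/253) = -32101/(-159711/29348) = -32101*(-29348/159711) = 942100148/159711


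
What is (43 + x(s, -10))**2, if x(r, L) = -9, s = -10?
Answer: 1156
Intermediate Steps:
(43 + x(s, -10))**2 = (43 - 9)**2 = 34**2 = 1156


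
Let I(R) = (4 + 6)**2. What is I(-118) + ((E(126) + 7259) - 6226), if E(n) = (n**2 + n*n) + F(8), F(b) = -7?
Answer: 32878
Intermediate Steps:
I(R) = 100 (I(R) = 10**2 = 100)
E(n) = -7 + 2*n**2 (E(n) = (n**2 + n*n) - 7 = (n**2 + n**2) - 7 = 2*n**2 - 7 = -7 + 2*n**2)
I(-118) + ((E(126) + 7259) - 6226) = 100 + (((-7 + 2*126**2) + 7259) - 6226) = 100 + (((-7 + 2*15876) + 7259) - 6226) = 100 + (((-7 + 31752) + 7259) - 6226) = 100 + ((31745 + 7259) - 6226) = 100 + (39004 - 6226) = 100 + 32778 = 32878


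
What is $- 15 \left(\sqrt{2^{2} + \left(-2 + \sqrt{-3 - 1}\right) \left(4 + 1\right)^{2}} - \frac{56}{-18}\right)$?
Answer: $- \frac{140}{3} - 15 \sqrt{-46 + 50 i} \approx -96.349 - 113.22 i$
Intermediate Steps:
$- 15 \left(\sqrt{2^{2} + \left(-2 + \sqrt{-3 - 1}\right) \left(4 + 1\right)^{2}} - \frac{56}{-18}\right) = - 15 \left(\sqrt{4 + \left(-2 + \sqrt{-3 + \left(-3 + 2\right)}\right) 5^{2}} - - \frac{28}{9}\right) = - 15 \left(\sqrt{4 + \left(-2 + \sqrt{-3 - 1}\right) 25} + \frac{28}{9}\right) = - 15 \left(\sqrt{4 + \left(-2 + \sqrt{-4}\right) 25} + \frac{28}{9}\right) = - 15 \left(\sqrt{4 + \left(-2 + 2 i\right) 25} + \frac{28}{9}\right) = - 15 \left(\sqrt{4 - \left(50 - 50 i\right)} + \frac{28}{9}\right) = - 15 \left(\sqrt{-46 + 50 i} + \frac{28}{9}\right) = - 15 \left(\frac{28}{9} + \sqrt{-46 + 50 i}\right) = - \frac{140}{3} - 15 \sqrt{-46 + 50 i}$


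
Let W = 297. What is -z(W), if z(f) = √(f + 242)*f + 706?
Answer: -706 - 2079*√11 ≈ -7601.3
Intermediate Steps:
z(f) = 706 + f*√(242 + f) (z(f) = √(242 + f)*f + 706 = f*√(242 + f) + 706 = 706 + f*√(242 + f))
-z(W) = -(706 + 297*√(242 + 297)) = -(706 + 297*√539) = -(706 + 297*(7*√11)) = -(706 + 2079*√11) = -706 - 2079*√11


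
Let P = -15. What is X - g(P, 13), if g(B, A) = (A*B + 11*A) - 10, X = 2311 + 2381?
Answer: 4754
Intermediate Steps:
X = 4692
g(B, A) = -10 + 11*A + A*B (g(B, A) = (11*A + A*B) - 10 = -10 + 11*A + A*B)
X - g(P, 13) = 4692 - (-10 + 11*13 + 13*(-15)) = 4692 - (-10 + 143 - 195) = 4692 - 1*(-62) = 4692 + 62 = 4754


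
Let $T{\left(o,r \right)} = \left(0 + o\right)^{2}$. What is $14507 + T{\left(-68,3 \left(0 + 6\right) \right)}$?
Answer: $19131$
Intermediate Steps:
$T{\left(o,r \right)} = o^{2}$
$14507 + T{\left(-68,3 \left(0 + 6\right) \right)} = 14507 + \left(-68\right)^{2} = 14507 + 4624 = 19131$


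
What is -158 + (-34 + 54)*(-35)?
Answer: -858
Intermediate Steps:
-158 + (-34 + 54)*(-35) = -158 + 20*(-35) = -158 - 700 = -858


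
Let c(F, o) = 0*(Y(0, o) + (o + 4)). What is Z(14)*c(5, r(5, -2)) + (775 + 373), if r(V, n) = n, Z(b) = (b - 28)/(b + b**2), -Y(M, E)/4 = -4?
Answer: 1148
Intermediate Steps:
Y(M, E) = 16 (Y(M, E) = -4*(-4) = 16)
Z(b) = (-28 + b)/(b + b**2)
c(F, o) = 0 (c(F, o) = 0*(16 + (o + 4)) = 0*(16 + (4 + o)) = 0*(20 + o) = 0)
Z(14)*c(5, r(5, -2)) + (775 + 373) = ((-28 + 14)/(14*(1 + 14)))*0 + (775 + 373) = ((1/14)*(-14)/15)*0 + 1148 = ((1/14)*(1/15)*(-14))*0 + 1148 = -1/15*0 + 1148 = 0 + 1148 = 1148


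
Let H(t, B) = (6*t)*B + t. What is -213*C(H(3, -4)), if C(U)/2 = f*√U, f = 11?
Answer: -4686*I*√69 ≈ -38925.0*I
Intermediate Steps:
H(t, B) = t + 6*B*t (H(t, B) = 6*B*t + t = t + 6*B*t)
C(U) = 22*√U (C(U) = 2*(11*√U) = 22*√U)
-213*C(H(3, -4)) = -4686*√(3*(1 + 6*(-4))) = -4686*√(3*(1 - 24)) = -4686*√(3*(-23)) = -4686*√(-69) = -4686*I*√69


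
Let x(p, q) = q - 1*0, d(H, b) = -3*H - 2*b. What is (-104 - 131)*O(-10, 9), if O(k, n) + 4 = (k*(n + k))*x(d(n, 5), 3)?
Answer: -6110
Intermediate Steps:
x(p, q) = q (x(p, q) = q + 0 = q)
O(k, n) = -4 + 3*k*(k + n) (O(k, n) = -4 + (k*(n + k))*3 = -4 + (k*(k + n))*3 = -4 + 3*k*(k + n))
(-104 - 131)*O(-10, 9) = (-104 - 131)*(-4 + 3*(-10)² + 3*(-10)*9) = -235*(-4 + 3*100 - 270) = -235*(-4 + 300 - 270) = -235*26 = -6110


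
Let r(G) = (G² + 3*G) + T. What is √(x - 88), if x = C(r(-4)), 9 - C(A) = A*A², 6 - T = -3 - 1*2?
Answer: I*√3454 ≈ 58.771*I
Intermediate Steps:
T = 11 (T = 6 - (-3 - 1*2) = 6 - (-3 - 2) = 6 - 1*(-5) = 6 + 5 = 11)
r(G) = 11 + G² + 3*G (r(G) = (G² + 3*G) + 11 = 11 + G² + 3*G)
C(A) = 9 - A³ (C(A) = 9 - A*A² = 9 - A³)
x = -3366 (x = 9 - (11 + (-4)² + 3*(-4))³ = 9 - (11 + 16 - 12)³ = 9 - 1*15³ = 9 - 1*3375 = 9 - 3375 = -3366)
√(x - 88) = √(-3366 - 88) = √(-3454) = I*√3454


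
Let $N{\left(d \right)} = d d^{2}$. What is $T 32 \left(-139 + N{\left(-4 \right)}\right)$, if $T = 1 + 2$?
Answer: $-19488$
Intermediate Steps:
$N{\left(d \right)} = d^{3}$
$T = 3$
$T 32 \left(-139 + N{\left(-4 \right)}\right) = 3 \cdot 32 \left(-139 + \left(-4\right)^{3}\right) = 96 \left(-139 - 64\right) = 96 \left(-203\right) = -19488$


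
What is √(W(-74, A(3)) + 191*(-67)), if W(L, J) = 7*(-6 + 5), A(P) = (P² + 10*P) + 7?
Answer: 2*I*√3201 ≈ 113.15*I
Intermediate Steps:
A(P) = 7 + P² + 10*P
W(L, J) = -7 (W(L, J) = 7*(-1) = -7)
√(W(-74, A(3)) + 191*(-67)) = √(-7 + 191*(-67)) = √(-7 - 12797) = √(-12804) = 2*I*√3201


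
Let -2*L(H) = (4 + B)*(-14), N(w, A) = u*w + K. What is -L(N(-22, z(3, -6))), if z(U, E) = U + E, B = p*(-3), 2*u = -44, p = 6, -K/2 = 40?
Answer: 98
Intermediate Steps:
K = -80 (K = -2*40 = -80)
u = -22 (u = (½)*(-44) = -22)
B = -18 (B = 6*(-3) = -18)
z(U, E) = E + U
N(w, A) = -80 - 22*w (N(w, A) = -22*w - 80 = -80 - 22*w)
L(H) = -98 (L(H) = -(4 - 18)*(-14)/2 = -(-7)*(-14) = -½*196 = -98)
-L(N(-22, z(3, -6))) = -1*(-98) = 98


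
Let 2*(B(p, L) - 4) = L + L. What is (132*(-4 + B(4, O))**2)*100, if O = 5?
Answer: 330000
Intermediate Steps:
B(p, L) = 4 + L (B(p, L) = 4 + (L + L)/2 = 4 + (2*L)/2 = 4 + L)
(132*(-4 + B(4, O))**2)*100 = (132*(-4 + (4 + 5))**2)*100 = (132*(-4 + 9)**2)*100 = (132*5**2)*100 = (132*25)*100 = 3300*100 = 330000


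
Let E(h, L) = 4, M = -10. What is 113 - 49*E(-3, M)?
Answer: -83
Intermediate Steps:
113 - 49*E(-3, M) = 113 - 49*4 = 113 - 196 = -83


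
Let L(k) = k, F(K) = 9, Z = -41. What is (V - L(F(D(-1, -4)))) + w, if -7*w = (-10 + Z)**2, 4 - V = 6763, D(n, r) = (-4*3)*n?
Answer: -49977/7 ≈ -7139.6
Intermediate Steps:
D(n, r) = -12*n
V = -6759 (V = 4 - 1*6763 = 4 - 6763 = -6759)
w = -2601/7 (w = -(-10 - 41)**2/7 = -1/7*(-51)**2 = -1/7*2601 = -2601/7 ≈ -371.57)
(V - L(F(D(-1, -4)))) + w = (-6759 - 1*9) - 2601/7 = (-6759 - 9) - 2601/7 = -6768 - 2601/7 = -49977/7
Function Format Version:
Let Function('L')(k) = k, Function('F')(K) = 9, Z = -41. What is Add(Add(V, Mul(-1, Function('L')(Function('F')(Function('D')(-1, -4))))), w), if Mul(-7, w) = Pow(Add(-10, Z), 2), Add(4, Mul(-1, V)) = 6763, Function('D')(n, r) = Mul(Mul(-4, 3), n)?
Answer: Rational(-49977, 7) ≈ -7139.6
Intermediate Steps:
Function('D')(n, r) = Mul(-12, n)
V = -6759 (V = Add(4, Mul(-1, 6763)) = Add(4, -6763) = -6759)
w = Rational(-2601, 7) (w = Mul(Rational(-1, 7), Pow(Add(-10, -41), 2)) = Mul(Rational(-1, 7), Pow(-51, 2)) = Mul(Rational(-1, 7), 2601) = Rational(-2601, 7) ≈ -371.57)
Add(Add(V, Mul(-1, Function('L')(Function('F')(Function('D')(-1, -4))))), w) = Add(Add(-6759, Mul(-1, 9)), Rational(-2601, 7)) = Add(Add(-6759, -9), Rational(-2601, 7)) = Add(-6768, Rational(-2601, 7)) = Rational(-49977, 7)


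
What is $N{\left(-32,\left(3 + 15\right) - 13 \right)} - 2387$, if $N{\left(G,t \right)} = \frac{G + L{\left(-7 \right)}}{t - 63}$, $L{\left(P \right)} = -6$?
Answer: $- \frac{69204}{29} \approx -2386.3$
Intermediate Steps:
$N{\left(G,t \right)} = \frac{-6 + G}{-63 + t}$ ($N{\left(G,t \right)} = \frac{G - 6}{t - 63} = \frac{-6 + G}{-63 + t}$)
$N{\left(-32,\left(3 + 15\right) - 13 \right)} - 2387 = \frac{-6 - 32}{-63 + \left(\left(3 + 15\right) - 13\right)} - 2387 = \frac{1}{-63 + \left(18 - 13\right)} \left(-38\right) - 2387 = \frac{1}{-63 + 5} \left(-38\right) - 2387 = \frac{1}{-58} \left(-38\right) - 2387 = \left(- \frac{1}{58}\right) \left(-38\right) - 2387 = \frac{19}{29} - 2387 = - \frac{69204}{29}$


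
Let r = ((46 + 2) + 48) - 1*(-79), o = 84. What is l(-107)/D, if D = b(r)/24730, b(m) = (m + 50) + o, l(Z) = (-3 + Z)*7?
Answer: -19042100/309 ≈ -61625.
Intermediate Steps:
l(Z) = -21 + 7*Z
r = 175 (r = (48 + 48) + 79 = 96 + 79 = 175)
b(m) = 134 + m (b(m) = (m + 50) + 84 = (50 + m) + 84 = 134 + m)
D = 309/24730 (D = (134 + 175)/24730 = 309*(1/24730) = 309/24730 ≈ 0.012495)
l(-107)/D = (-21 + 7*(-107))/(309/24730) = (-21 - 749)*(24730/309) = -770*24730/309 = -19042100/309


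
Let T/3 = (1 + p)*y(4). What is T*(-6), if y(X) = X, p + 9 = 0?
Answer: 576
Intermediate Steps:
p = -9 (p = -9 + 0 = -9)
T = -96 (T = 3*((1 - 9)*4) = 3*(-8*4) = 3*(-32) = -96)
T*(-6) = -96*(-6) = 576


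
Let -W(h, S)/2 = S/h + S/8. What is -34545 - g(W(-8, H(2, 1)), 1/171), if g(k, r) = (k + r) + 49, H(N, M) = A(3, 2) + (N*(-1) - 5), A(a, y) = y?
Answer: -5915575/171 ≈ -34594.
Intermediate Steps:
H(N, M) = -3 - N (H(N, M) = 2 + (N*(-1) - 5) = 2 + (-N - 5) = 2 + (-5 - N) = -3 - N)
W(h, S) = -S/4 - 2*S/h (W(h, S) = -2*(S/h + S/8) = -2*(S/8 + S/h) = -S/4 - 2*S/h)
g(k, r) = 49 + k + r
-34545 - g(W(-8, H(2, 1)), 1/171) = -34545 - (49 - 1/4*(-3 - 1*2)*(8 - 8)/(-8) + 1/171) = -34545 - (49 - 1/4*(-3 - 2)*(-1/8)*0 + 1/171) = -34545 - (49 - 1/4*(-5)*(-1/8)*0 + 1/171) = -34545 - (49 + 0 + 1/171) = -34545 - 1*8380/171 = -34545 - 8380/171 = -5915575/171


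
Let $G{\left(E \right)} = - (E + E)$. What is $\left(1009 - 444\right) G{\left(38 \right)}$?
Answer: $-42940$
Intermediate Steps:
$G{\left(E \right)} = - 2 E$
$\left(1009 - 444\right) G{\left(38 \right)} = \left(1009 - 444\right) \left(\left(-2\right) 38\right) = 565 \left(-76\right) = -42940$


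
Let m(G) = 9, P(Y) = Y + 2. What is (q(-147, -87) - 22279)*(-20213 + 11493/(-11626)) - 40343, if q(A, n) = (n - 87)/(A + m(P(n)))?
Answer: 60202202436457/133699 ≈ 4.5028e+8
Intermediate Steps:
P(Y) = 2 + Y
q(A, n) = (-87 + n)/(9 + A) (q(A, n) = (n - 87)/(A + 9) = (-87 + n)/(9 + A))
(q(-147, -87) - 22279)*(-20213 + 11493/(-11626)) - 40343 = ((-87 - 87)/(9 - 147) - 22279)*(-20213 + 11493/(-11626)) - 40343 = (-174/(-138) - 22279)*(-20213 + 11493*(-1/11626)) - 40343 = (-1/138*(-174) - 22279)*(-20213 - 11493/11626) - 40343 = (29/23 - 22279)*(-235007831/11626) - 40343 = -512388/23*(-235007831/11626) - 40343 = 60207596255214/133699 - 40343 = 60202202436457/133699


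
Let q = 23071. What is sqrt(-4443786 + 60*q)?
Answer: I*sqrt(3059526) ≈ 1749.2*I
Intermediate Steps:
sqrt(-4443786 + 60*q) = sqrt(-4443786 + 60*23071) = sqrt(-4443786 + 1384260) = sqrt(-3059526) = I*sqrt(3059526)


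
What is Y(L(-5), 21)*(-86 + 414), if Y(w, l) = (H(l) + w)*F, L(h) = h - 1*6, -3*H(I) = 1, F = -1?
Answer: 11152/3 ≈ 3717.3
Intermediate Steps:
H(I) = -⅓ (H(I) = -⅓*1 = -⅓)
L(h) = -6 + h (L(h) = h - 6 = -6 + h)
Y(w, l) = ⅓ - w (Y(w, l) = (-⅓ + w)*(-1) = ⅓ - w)
Y(L(-5), 21)*(-86 + 414) = (⅓ - (-6 - 5))*(-86 + 414) = (⅓ - 1*(-11))*328 = (⅓ + 11)*328 = (34/3)*328 = 11152/3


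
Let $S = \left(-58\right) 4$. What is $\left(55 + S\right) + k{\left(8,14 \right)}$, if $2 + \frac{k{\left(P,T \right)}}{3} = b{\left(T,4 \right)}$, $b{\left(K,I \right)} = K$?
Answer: $-141$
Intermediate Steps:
$k{\left(P,T \right)} = -6 + 3 T$
$S = -232$
$\left(55 + S\right) + k{\left(8,14 \right)} = \left(55 - 232\right) + \left(-6 + 3 \cdot 14\right) = -177 + \left(-6 + 42\right) = -177 + 36 = -141$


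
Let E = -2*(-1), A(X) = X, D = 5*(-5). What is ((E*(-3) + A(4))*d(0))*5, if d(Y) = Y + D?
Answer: 250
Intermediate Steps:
D = -25
d(Y) = -25 + Y (d(Y) = Y - 25 = -25 + Y)
E = 2
((E*(-3) + A(4))*d(0))*5 = ((2*(-3) + 4)*(-25 + 0))*5 = ((-6 + 4)*(-25))*5 = -2*(-25)*5 = 50*5 = 250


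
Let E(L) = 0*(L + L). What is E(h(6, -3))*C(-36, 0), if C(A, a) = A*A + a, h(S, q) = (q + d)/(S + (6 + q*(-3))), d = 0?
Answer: 0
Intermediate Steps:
h(S, q) = q/(6 + S - 3*q) (h(S, q) = (q + 0)/(S + (6 + q*(-3))) = q/(S + (6 - 3*q)) = q/(6 + S - 3*q))
E(L) = 0 (E(L) = 0*(2*L) = 0)
C(A, a) = a + A² (C(A, a) = A² + a = a + A²)
E(h(6, -3))*C(-36, 0) = 0*(0 + (-36)²) = 0*(0 + 1296) = 0*1296 = 0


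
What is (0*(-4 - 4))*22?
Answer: 0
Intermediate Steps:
(0*(-4 - 4))*22 = (0*(-8))*22 = 0*22 = 0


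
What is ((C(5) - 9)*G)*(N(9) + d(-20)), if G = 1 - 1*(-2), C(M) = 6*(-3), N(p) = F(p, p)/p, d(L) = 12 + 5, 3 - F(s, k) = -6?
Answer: -1458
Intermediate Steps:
F(s, k) = 9 (F(s, k) = 3 - 1*(-6) = 3 + 6 = 9)
d(L) = 17
N(p) = 9/p
C(M) = -18
G = 3 (G = 1 + 2 = 3)
((C(5) - 9)*G)*(N(9) + d(-20)) = ((-18 - 9)*3)*(9/9 + 17) = (-27*3)*(9*(⅑) + 17) = -81*(1 + 17) = -81*18 = -1458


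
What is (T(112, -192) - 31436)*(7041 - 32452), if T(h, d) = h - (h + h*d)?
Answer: 252382052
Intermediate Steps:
T(h, d) = -d*h (T(h, d) = h - (h + d*h) = h + (-h - d*h) = -d*h)
(T(112, -192) - 31436)*(7041 - 32452) = (-1*(-192)*112 - 31436)*(7041 - 32452) = (21504 - 31436)*(-25411) = -9932*(-25411) = 252382052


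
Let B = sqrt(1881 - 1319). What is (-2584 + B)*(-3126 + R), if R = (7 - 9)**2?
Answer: 8067248 - 3122*sqrt(562) ≈ 7.9932e+6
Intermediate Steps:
B = sqrt(562) ≈ 23.707
R = 4 (R = (-2)**2 = 4)
(-2584 + B)*(-3126 + R) = (-2584 + sqrt(562))*(-3126 + 4) = (-2584 + sqrt(562))*(-3122) = 8067248 - 3122*sqrt(562)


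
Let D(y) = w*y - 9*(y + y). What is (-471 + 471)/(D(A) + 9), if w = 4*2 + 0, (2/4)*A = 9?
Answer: 0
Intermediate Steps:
A = 18 (A = 2*9 = 18)
w = 8 (w = 8 + 0 = 8)
D(y) = -10*y (D(y) = 8*y - 9*(y + y) = 8*y - 18*y = -10*y)
(-471 + 471)/(D(A) + 9) = (-471 + 471)/(-10*18 + 9) = 0/(-180 + 9) = 0/(-171) = 0*(-1/171) = 0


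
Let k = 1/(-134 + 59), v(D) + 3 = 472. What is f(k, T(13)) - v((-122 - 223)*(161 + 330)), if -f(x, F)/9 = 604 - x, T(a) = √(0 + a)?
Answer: -147628/25 ≈ -5905.1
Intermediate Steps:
T(a) = √a
v(D) = 469 (v(D) = -3 + 472 = 469)
k = -1/75 (k = 1/(-75) = -1/75 ≈ -0.013333)
f(x, F) = -5436 + 9*x (f(x, F) = -9*(604 - x) = -5436 + 9*x)
f(k, T(13)) - v((-122 - 223)*(161 + 330)) = (-5436 + 9*(-1/75)) - 1*469 = (-5436 - 3/25) - 469 = -135903/25 - 469 = -147628/25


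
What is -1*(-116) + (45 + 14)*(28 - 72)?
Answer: -2480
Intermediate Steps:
-1*(-116) + (45 + 14)*(28 - 72) = 116 + 59*(-44) = 116 - 2596 = -2480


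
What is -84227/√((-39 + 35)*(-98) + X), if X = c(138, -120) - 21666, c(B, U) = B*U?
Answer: 84227*I*√37834/37834 ≈ 433.02*I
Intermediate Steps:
X = -38226 (X = 138*(-120) - 21666 = -16560 - 21666 = -38226)
-84227/√((-39 + 35)*(-98) + X) = -84227/√((-39 + 35)*(-98) - 38226) = -84227/√(-4*(-98) - 38226) = -84227/√(392 - 38226) = -84227*(-I*√37834/37834) = -(-84227)*I*√37834/37834 = 84227*I*√37834/37834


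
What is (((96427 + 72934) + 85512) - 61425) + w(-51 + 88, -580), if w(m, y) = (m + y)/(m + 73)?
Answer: 21278737/110 ≈ 1.9344e+5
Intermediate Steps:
w(m, y) = (m + y)/(73 + m)
(((96427 + 72934) + 85512) - 61425) + w(-51 + 88, -580) = (((96427 + 72934) + 85512) - 61425) + ((-51 + 88) - 580)/(73 + (-51 + 88)) = ((169361 + 85512) - 61425) + (37 - 580)/(73 + 37) = (254873 - 61425) - 543/110 = 193448 + (1/110)*(-543) = 193448 - 543/110 = 21278737/110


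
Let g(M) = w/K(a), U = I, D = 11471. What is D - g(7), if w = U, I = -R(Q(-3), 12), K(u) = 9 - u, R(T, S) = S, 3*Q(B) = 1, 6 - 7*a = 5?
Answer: 355643/31 ≈ 11472.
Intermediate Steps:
a = ⅐ (a = 6/7 - ⅐*5 = 6/7 - 5/7 = ⅐ ≈ 0.14286)
Q(B) = ⅓ (Q(B) = (⅓)*1 = ⅓)
I = -12 (I = -1*12 = -12)
U = -12
w = -12
g(M) = -42/31 (g(M) = -12/(9 - 1*⅐) = -12/(9 - ⅐) = -12/62/7 = -12*7/62 = -42/31)
D - g(7) = 11471 - 1*(-42/31) = 11471 + 42/31 = 355643/31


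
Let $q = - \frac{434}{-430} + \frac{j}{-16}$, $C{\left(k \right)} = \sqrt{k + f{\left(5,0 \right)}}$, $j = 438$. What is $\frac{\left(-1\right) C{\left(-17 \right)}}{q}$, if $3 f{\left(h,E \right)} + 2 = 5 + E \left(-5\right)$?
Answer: $\frac{6880 i}{45349} \approx 0.15171 i$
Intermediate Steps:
$f{\left(h,E \right)} = 1 - \frac{5 E}{3}$ ($f{\left(h,E \right)} = - \frac{2}{3} + \frac{5 + E \left(-5\right)}{3} = - \frac{2}{3} + \frac{5 - 5 E}{3} = - \frac{2}{3} - \left(- \frac{5}{3} + \frac{5 E}{3}\right) = 1 - \frac{5 E}{3}$)
$C{\left(k \right)} = \sqrt{1 + k}$ ($C{\left(k \right)} = \sqrt{k + \left(1 - 0\right)} = \sqrt{k + \left(1 + 0\right)} = \sqrt{k + 1} = \sqrt{1 + k}$)
$q = - \frac{45349}{1720}$ ($q = - \frac{434}{-430} + \frac{438}{-16} = \left(-434\right) \left(- \frac{1}{430}\right) + 438 \left(- \frac{1}{16}\right) = \frac{217}{215} - \frac{219}{8} = - \frac{45349}{1720} \approx -26.366$)
$\frac{\left(-1\right) C{\left(-17 \right)}}{q} = \frac{\left(-1\right) \sqrt{1 - 17}}{- \frac{45349}{1720}} = - \sqrt{-16} \left(- \frac{1720}{45349}\right) = - 4 i \left(- \frac{1720}{45349}\right) = \frac{6880 i}{45349}$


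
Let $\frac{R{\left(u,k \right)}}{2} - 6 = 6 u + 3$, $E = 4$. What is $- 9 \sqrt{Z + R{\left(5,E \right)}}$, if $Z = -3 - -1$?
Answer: $- 18 \sqrt{19} \approx -78.46$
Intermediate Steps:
$R{\left(u,k \right)} = 18 + 12 u$ ($R{\left(u,k \right)} = 12 + 2 \left(6 u + 3\right) = 12 + 2 \left(3 + 6 u\right) = 12 + \left(6 + 12 u\right) = 18 + 12 u$)
$Z = -2$ ($Z = -3 + 1 = -2$)
$- 9 \sqrt{Z + R{\left(5,E \right)}} = - 9 \sqrt{-2 + \left(18 + 12 \cdot 5\right)} = - 9 \sqrt{-2 + \left(18 + 60\right)} = - 9 \sqrt{-2 + 78} = - 9 \sqrt{76} = - 9 \cdot 2 \sqrt{19} = - 18 \sqrt{19}$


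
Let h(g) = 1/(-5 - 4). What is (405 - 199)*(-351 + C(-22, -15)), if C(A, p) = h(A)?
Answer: -650960/9 ≈ -72329.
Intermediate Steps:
h(g) = -1/9 (h(g) = 1/(-9) = -1/9)
C(A, p) = -1/9
(405 - 199)*(-351 + C(-22, -15)) = (405 - 199)*(-351 - 1/9) = 206*(-3160/9) = -650960/9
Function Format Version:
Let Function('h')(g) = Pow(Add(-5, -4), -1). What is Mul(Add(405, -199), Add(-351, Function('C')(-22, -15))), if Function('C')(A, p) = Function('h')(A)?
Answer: Rational(-650960, 9) ≈ -72329.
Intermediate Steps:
Function('h')(g) = Rational(-1, 9) (Function('h')(g) = Pow(-9, -1) = Rational(-1, 9))
Function('C')(A, p) = Rational(-1, 9)
Mul(Add(405, -199), Add(-351, Function('C')(-22, -15))) = Mul(Add(405, -199), Add(-351, Rational(-1, 9))) = Mul(206, Rational(-3160, 9)) = Rational(-650960, 9)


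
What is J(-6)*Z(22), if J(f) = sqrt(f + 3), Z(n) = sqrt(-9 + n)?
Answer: I*sqrt(39) ≈ 6.245*I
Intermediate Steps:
J(f) = sqrt(3 + f)
J(-6)*Z(22) = sqrt(3 - 6)*sqrt(-9 + 22) = sqrt(-3)*sqrt(13) = (I*sqrt(3))*sqrt(13) = I*sqrt(39)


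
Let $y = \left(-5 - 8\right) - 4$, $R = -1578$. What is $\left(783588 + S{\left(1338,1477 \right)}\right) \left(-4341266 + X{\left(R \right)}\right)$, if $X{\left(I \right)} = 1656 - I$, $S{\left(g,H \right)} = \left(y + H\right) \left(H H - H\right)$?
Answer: $-13810816822808256$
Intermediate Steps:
$y = -17$ ($y = -13 - 4 = -17$)
$S{\left(g,H \right)} = \left(-17 + H\right) \left(H^{2} - H\right)$ ($S{\left(g,H \right)} = \left(-17 + H\right) \left(H H - H\right) = \left(-17 + H\right) \left(H^{2} - H\right)$)
$\left(783588 + S{\left(1338,1477 \right)}\right) \left(-4341266 + X{\left(R \right)}\right) = \left(783588 + 1477 \left(17 + 1477^{2} - 26586\right)\right) \left(-4341266 + \left(1656 - -1578\right)\right) = \left(783588 + 1477 \left(17 + 2181529 - 26586\right)\right) \left(-4341266 + \left(1656 + 1578\right)\right) = \left(783588 + 1477 \cdot 2154960\right) \left(-4341266 + 3234\right) = \left(783588 + 3182875920\right) \left(-4338032\right) = 3183659508 \left(-4338032\right) = -13810816822808256$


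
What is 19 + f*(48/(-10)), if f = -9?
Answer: 311/5 ≈ 62.200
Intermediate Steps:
19 + f*(48/(-10)) = 19 - 432/(-10) = 19 - 432*(-1)/10 = 19 - 9*(-24/5) = 19 + 216/5 = 311/5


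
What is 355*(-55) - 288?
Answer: -19813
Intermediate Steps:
355*(-55) - 288 = -19525 - 288 = -19813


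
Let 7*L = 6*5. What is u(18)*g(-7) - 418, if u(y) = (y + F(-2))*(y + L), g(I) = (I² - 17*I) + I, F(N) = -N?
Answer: 71342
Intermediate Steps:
L = 30/7 (L = (6*5)/7 = (⅐)*30 = 30/7 ≈ 4.2857)
g(I) = I² - 16*I
u(y) = (2 + y)*(30/7 + y) (u(y) = (y - 1*(-2))*(y + 30/7) = (y + 2)*(30/7 + y) = (2 + y)*(30/7 + y))
u(18)*g(-7) - 418 = (60/7 + 18² + (44/7)*18)*(-7*(-16 - 7)) - 418 = (60/7 + 324 + 792/7)*(-7*(-23)) - 418 = (3120/7)*161 - 418 = 71760 - 418 = 71342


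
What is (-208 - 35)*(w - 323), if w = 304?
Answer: 4617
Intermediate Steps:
(-208 - 35)*(w - 323) = (-208 - 35)*(304 - 323) = -243*(-19) = 4617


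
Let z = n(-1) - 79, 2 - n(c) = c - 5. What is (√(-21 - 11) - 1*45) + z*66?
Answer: -4731 + 4*I*√2 ≈ -4731.0 + 5.6569*I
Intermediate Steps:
n(c) = 7 - c (n(c) = 2 - (c - 5) = 2 - (-5 + c) = 2 + (5 - c) = 7 - c)
z = -71 (z = (7 - 1*(-1)) - 79 = (7 + 1) - 79 = 8 - 79 = -71)
(√(-21 - 11) - 1*45) + z*66 = (√(-21 - 11) - 1*45) - 71*66 = (√(-32) - 45) - 4686 = (4*I*√2 - 45) - 4686 = (-45 + 4*I*√2) - 4686 = -4731 + 4*I*√2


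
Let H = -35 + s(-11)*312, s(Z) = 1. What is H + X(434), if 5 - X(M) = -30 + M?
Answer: -122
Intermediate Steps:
X(M) = 35 - M (X(M) = 5 - (-30 + M) = 5 + (30 - M) = 35 - M)
H = 277 (H = -35 + 1*312 = -35 + 312 = 277)
H + X(434) = 277 + (35 - 1*434) = 277 + (35 - 434) = 277 - 399 = -122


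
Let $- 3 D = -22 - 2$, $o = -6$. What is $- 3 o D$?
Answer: $144$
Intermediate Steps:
$D = 8$ ($D = - \frac{-22 - 2}{3} = \left(- \frac{1}{3}\right) \left(-24\right) = 8$)
$- 3 o D = \left(-3\right) \left(-6\right) 8 = 18 \cdot 8 = 144$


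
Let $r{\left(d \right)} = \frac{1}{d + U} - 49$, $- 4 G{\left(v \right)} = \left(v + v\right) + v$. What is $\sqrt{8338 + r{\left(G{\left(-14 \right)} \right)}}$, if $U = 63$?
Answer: $\frac{\sqrt{3655455}}{21} \approx 91.044$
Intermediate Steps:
$G{\left(v \right)} = - \frac{3 v}{4}$ ($G{\left(v \right)} = - \frac{\left(v + v\right) + v}{4} = - \frac{2 v + v}{4} = - \frac{3 v}{4}$)
$r{\left(d \right)} = -49 + \frac{1}{63 + d}$ ($r{\left(d \right)} = \frac{1}{d + 63} - 49 = \frac{1}{63 + d} - 49 = -49 + \frac{1}{63 + d}$)
$\sqrt{8338 + r{\left(G{\left(-14 \right)} \right)}} = \sqrt{8338 + \frac{-3086 - 49 \left(\left(- \frac{3}{4}\right) \left(-14\right)\right)}{63 - - \frac{21}{2}}} = \sqrt{8338 + \frac{-3086 - \frac{1029}{2}}{63 + \frac{21}{2}}} = \sqrt{8338 + \frac{-3086 - \frac{1029}{2}}{\frac{147}{2}}} = \sqrt{8338 + \frac{2}{147} \left(- \frac{7201}{2}\right)} = \sqrt{8338 - \frac{7201}{147}} = \sqrt{\frac{1218485}{147}} = \frac{\sqrt{3655455}}{21}$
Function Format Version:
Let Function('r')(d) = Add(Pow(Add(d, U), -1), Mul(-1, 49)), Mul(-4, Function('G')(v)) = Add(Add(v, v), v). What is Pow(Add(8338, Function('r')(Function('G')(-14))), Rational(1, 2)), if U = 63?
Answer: Mul(Rational(1, 21), Pow(3655455, Rational(1, 2))) ≈ 91.044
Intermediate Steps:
Function('G')(v) = Mul(Rational(-3, 4), v) (Function('G')(v) = Mul(Rational(-1, 4), Add(Add(v, v), v)) = Mul(Rational(-1, 4), Add(Mul(2, v), v)) = Mul(Rational(-1, 4), Mul(3, v)) = Mul(Rational(-3, 4), v))
Function('r')(d) = Add(-49, Pow(Add(63, d), -1)) (Function('r')(d) = Add(Pow(Add(d, 63), -1), Mul(-1, 49)) = Add(Pow(Add(63, d), -1), -49) = Add(-49, Pow(Add(63, d), -1)))
Pow(Add(8338, Function('r')(Function('G')(-14))), Rational(1, 2)) = Pow(Add(8338, Mul(Pow(Add(63, Mul(Rational(-3, 4), -14)), -1), Add(-3086, Mul(-49, Mul(Rational(-3, 4), -14))))), Rational(1, 2)) = Pow(Add(8338, Mul(Pow(Add(63, Rational(21, 2)), -1), Add(-3086, Mul(-49, Rational(21, 2))))), Rational(1, 2)) = Pow(Add(8338, Mul(Pow(Rational(147, 2), -1), Add(-3086, Rational(-1029, 2)))), Rational(1, 2)) = Pow(Add(8338, Mul(Rational(2, 147), Rational(-7201, 2))), Rational(1, 2)) = Pow(Add(8338, Rational(-7201, 147)), Rational(1, 2)) = Pow(Rational(1218485, 147), Rational(1, 2)) = Mul(Rational(1, 21), Pow(3655455, Rational(1, 2)))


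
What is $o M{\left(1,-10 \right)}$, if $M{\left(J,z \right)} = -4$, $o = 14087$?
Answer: $-56348$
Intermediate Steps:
$o M{\left(1,-10 \right)} = 14087 \left(-4\right) = -56348$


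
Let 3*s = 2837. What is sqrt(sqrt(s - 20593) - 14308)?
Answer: sqrt(-128772 + 3*I*sqrt(176826))/3 ≈ 0.58591 + 119.62*I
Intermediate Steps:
s = 2837/3 (s = (1/3)*2837 = 2837/3 ≈ 945.67)
sqrt(sqrt(s - 20593) - 14308) = sqrt(sqrt(2837/3 - 20593) - 14308) = sqrt(sqrt(-58942/3) - 14308) = sqrt(I*sqrt(176826)/3 - 14308) = sqrt(-14308 + I*sqrt(176826)/3)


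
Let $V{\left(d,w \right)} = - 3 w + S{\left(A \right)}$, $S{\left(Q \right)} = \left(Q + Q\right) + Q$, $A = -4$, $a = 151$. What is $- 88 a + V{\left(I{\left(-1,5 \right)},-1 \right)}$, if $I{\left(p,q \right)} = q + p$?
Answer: $-13297$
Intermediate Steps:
$S{\left(Q \right)} = 3 Q$ ($S{\left(Q \right)} = 2 Q + Q = 3 Q$)
$I{\left(p,q \right)} = p + q$
$V{\left(d,w \right)} = -12 - 3 w$ ($V{\left(d,w \right)} = - 3 w + 3 \left(-4\right) = - 3 w - 12 = -12 - 3 w$)
$- 88 a + V{\left(I{\left(-1,5 \right)},-1 \right)} = \left(-88\right) 151 - 9 = -13288 + \left(-12 + 3\right) = -13288 - 9 = -13297$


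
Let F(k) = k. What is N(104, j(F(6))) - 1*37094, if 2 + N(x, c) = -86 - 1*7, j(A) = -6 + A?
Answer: -37189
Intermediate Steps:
N(x, c) = -95 (N(x, c) = -2 + (-86 - 1*7) = -2 + (-86 - 7) = -2 - 93 = -95)
N(104, j(F(6))) - 1*37094 = -95 - 1*37094 = -95 - 37094 = -37189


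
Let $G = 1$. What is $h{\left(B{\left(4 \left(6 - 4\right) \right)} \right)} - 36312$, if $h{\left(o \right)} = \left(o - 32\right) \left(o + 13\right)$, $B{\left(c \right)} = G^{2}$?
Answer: $-36746$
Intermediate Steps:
$B{\left(c \right)} = 1$ ($B{\left(c \right)} = 1^{2} = 1$)
$h{\left(o \right)} = \left(-32 + o\right) \left(13 + o\right)$
$h{\left(B{\left(4 \left(6 - 4\right) \right)} \right)} - 36312 = \left(-416 + 1^{2} - 19\right) - 36312 = \left(-416 + 1 - 19\right) - 36312 = -434 - 36312 = -36746$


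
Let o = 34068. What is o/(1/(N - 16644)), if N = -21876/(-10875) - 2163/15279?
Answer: -10467361792655892/18462125 ≈ -5.6696e+8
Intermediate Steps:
N = 34524531/18462125 (N = -21876*(-1/10875) - 2163*1/15279 = 7292/3625 - 721/5093 = 34524531/18462125 ≈ 1.8700)
o/(1/(N - 16644)) = 34068/(1/(34524531/18462125 - 16644)) = 34068/(1/(-307249083969/18462125)) = 34068/(-18462125/307249083969) = 34068*(-307249083969/18462125) = -10467361792655892/18462125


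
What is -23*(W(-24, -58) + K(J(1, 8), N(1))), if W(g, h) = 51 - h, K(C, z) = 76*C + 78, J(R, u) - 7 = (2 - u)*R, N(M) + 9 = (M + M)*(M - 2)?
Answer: -6049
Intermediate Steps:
N(M) = -9 + 2*M*(-2 + M) (N(M) = -9 + (M + M)*(M - 2) = -9 + (2*M)*(-2 + M) = -9 + 2*M*(-2 + M))
J(R, u) = 7 + R*(2 - u) (J(R, u) = 7 + (2 - u)*R = 7 + R*(2 - u))
K(C, z) = 78 + 76*C
-23*(W(-24, -58) + K(J(1, 8), N(1))) = -23*((51 - 1*(-58)) + (78 + 76*(7 + 2*1 - 1*1*8))) = -23*((51 + 58) + (78 + 76*(7 + 2 - 8))) = -23*(109 + (78 + 76*1)) = -23*(109 + (78 + 76)) = -23*(109 + 154) = -23*263 = -6049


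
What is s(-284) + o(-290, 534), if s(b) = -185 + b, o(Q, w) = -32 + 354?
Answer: -147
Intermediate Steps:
o(Q, w) = 322
s(-284) + o(-290, 534) = (-185 - 284) + 322 = -469 + 322 = -147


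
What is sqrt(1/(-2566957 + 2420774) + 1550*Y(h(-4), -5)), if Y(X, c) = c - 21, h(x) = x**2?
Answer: 3*I*sqrt(95687735616987)/146183 ≈ 200.75*I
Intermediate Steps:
Y(X, c) = -21 + c
sqrt(1/(-2566957 + 2420774) + 1550*Y(h(-4), -5)) = sqrt(1/(-2566957 + 2420774) + 1550*(-21 - 5)) = sqrt(1/(-146183) + 1550*(-26)) = sqrt(-1/146183 - 40300) = sqrt(-5891174901/146183) = 3*I*sqrt(95687735616987)/146183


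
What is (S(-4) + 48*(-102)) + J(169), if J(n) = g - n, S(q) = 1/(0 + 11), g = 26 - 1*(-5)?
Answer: -55373/11 ≈ -5033.9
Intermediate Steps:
g = 31 (g = 26 + 5 = 31)
S(q) = 1/11
J(n) = 31 - n
(S(-4) + 48*(-102)) + J(169) = (1/11 + 48*(-102)) + (31 - 1*169) = (1/11 - 4896) + (31 - 169) = -53855/11 - 138 = -55373/11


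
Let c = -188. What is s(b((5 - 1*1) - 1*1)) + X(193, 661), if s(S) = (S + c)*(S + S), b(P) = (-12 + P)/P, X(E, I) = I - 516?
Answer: 1291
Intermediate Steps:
X(E, I) = -516 + I
b(P) = (-12 + P)/P
s(S) = 2*S*(-188 + S) (s(S) = (S - 188)*(S + S) = (-188 + S)*(2*S) = 2*S*(-188 + S))
s(b((5 - 1*1) - 1*1)) + X(193, 661) = 2*((-12 + ((5 - 1*1) - 1*1))/((5 - 1*1) - 1*1))*(-188 + (-12 + ((5 - 1*1) - 1*1))/((5 - 1*1) - 1*1)) + (-516 + 661) = 2*((-12 + ((5 - 1) - 1))/((5 - 1) - 1))*(-188 + (-12 + ((5 - 1) - 1))/((5 - 1) - 1)) + 145 = 2*((-12 + (4 - 1))/(4 - 1))*(-188 + (-12 + (4 - 1))/(4 - 1)) + 145 = 2*((-12 + 3)/3)*(-188 + (-12 + 3)/3) + 145 = 2*((1/3)*(-9))*(-188 + (1/3)*(-9)) + 145 = 2*(-3)*(-188 - 3) + 145 = 2*(-3)*(-191) + 145 = 1146 + 145 = 1291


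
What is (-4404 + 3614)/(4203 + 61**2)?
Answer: -395/3962 ≈ -0.099697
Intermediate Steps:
(-4404 + 3614)/(4203 + 61**2) = -790/(4203 + 3721) = -790/7924 = -790*1/7924 = -395/3962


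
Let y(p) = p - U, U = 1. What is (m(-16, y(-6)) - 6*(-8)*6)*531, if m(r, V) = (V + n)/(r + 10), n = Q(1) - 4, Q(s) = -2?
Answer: 308157/2 ≈ 1.5408e+5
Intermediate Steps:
y(p) = -1 + p (y(p) = p - 1*1 = p - 1 = -1 + p)
n = -6 (n = -2 - 4 = -6)
m(r, V) = (-6 + V)/(10 + r) (m(r, V) = (V - 6)/(r + 10) = (-6 + V)/(10 + r))
(m(-16, y(-6)) - 6*(-8)*6)*531 = ((-6 + (-1 - 6))/(10 - 16) - 6*(-8)*6)*531 = ((-6 - 7)/(-6) + 48*6)*531 = (-⅙*(-13) + 288)*531 = (13/6 + 288)*531 = (1741/6)*531 = 308157/2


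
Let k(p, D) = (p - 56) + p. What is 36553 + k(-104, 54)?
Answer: 36289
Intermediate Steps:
k(p, D) = -56 + 2*p (k(p, D) = (-56 + p) + p = -56 + 2*p)
36553 + k(-104, 54) = 36553 + (-56 + 2*(-104)) = 36553 + (-56 - 208) = 36553 - 264 = 36289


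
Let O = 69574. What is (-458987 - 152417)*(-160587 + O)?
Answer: 55645712252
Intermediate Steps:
(-458987 - 152417)*(-160587 + O) = (-458987 - 152417)*(-160587 + 69574) = -611404*(-91013) = 55645712252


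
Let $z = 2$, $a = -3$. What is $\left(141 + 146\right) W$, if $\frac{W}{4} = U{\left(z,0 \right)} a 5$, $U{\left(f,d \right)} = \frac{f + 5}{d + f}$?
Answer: $-60270$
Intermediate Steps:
$U{\left(f,d \right)} = \frac{5 + f}{d + f}$
$W = -210$ ($W = 4 \frac{5 + 2}{0 + 2} \left(-3\right) 5 = 4 \cdot \frac{1}{2} \cdot 7 \left(-3\right) 5 = 4 \cdot \frac{7}{2} \left(-3\right) 5 = 4 \left(\left(- \frac{21}{2}\right) 5\right) = 4 \left(- \frac{105}{2}\right) = -210$)
$\left(141 + 146\right) W = \left(141 + 146\right) \left(-210\right) = 287 \left(-210\right) = -60270$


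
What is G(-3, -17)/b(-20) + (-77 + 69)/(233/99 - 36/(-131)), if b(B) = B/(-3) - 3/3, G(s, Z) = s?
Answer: -2070567/579479 ≈ -3.5732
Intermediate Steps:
b(B) = -1 - B/3 (b(B) = B*(-⅓) - 3*⅓ = -B/3 - 1 = -1 - B/3)
G(-3, -17)/b(-20) + (-77 + 69)/(233/99 - 36/(-131)) = -3/(-1 - ⅓*(-20)) + (-77 + 69)/(233/99 - 36/(-131)) = -3/(-1 + 20/3) - 8/(233*(1/99) - 36*(-1/131)) = -3/17/3 - 8/(233/99 + 36/131) = -3*3/17 - 8/34087/12969 = -9/17 - 8*12969/34087 = -9/17 - 103752/34087 = -2070567/579479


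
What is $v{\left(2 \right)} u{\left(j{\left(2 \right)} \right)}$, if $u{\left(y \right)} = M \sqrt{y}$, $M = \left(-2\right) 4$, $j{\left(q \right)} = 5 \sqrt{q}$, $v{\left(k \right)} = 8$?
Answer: $- 64 \sqrt[4]{2} \sqrt{5} \approx -170.19$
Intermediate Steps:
$M = -8$
$u{\left(y \right)} = - 8 \sqrt{y}$
$v{\left(2 \right)} u{\left(j{\left(2 \right)} \right)} = 8 \left(- 8 \sqrt{5 \sqrt{2}}\right) = 8 \left(- 8 \sqrt[4]{2} \sqrt{5}\right) = - 64 \sqrt[4]{2} \sqrt{5}$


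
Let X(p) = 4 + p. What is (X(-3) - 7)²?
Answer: 36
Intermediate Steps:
(X(-3) - 7)² = ((4 - 3) - 7)² = (1 - 7)² = (-6)² = 36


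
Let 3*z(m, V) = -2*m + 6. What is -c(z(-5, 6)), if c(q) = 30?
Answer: -30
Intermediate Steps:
z(m, V) = 2 - 2*m/3 (z(m, V) = (-2*m + 6)/3 = (6 - 2*m)/3 = 2 - 2*m/3)
-c(z(-5, 6)) = -1*30 = -30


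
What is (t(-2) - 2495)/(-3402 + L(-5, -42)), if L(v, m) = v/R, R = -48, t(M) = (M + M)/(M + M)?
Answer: 119712/163291 ≈ 0.73312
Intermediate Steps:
t(M) = 1 (t(M) = (2*M)/((2*M)) = (2*M)*(1/(2*M)) = 1)
L(v, m) = -v/48 (L(v, m) = v/(-48) = v*(-1/48) = -v/48)
(t(-2) - 2495)/(-3402 + L(-5, -42)) = (1 - 2495)/(-3402 - 1/48*(-5)) = -2494/(-3402 + 5/48) = -2494/(-163291/48) = -2494*(-48/163291) = 119712/163291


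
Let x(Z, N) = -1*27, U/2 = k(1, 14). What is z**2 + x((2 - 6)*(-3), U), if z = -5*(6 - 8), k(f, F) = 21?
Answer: 73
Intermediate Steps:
U = 42 (U = 2*21 = 42)
x(Z, N) = -27
z = 10 (z = -5*(-2) = 10)
z**2 + x((2 - 6)*(-3), U) = 10**2 - 27 = 100 - 27 = 73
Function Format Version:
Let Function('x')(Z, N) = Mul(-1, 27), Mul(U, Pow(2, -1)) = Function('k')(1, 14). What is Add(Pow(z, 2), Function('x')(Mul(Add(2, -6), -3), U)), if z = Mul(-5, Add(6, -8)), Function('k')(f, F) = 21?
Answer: 73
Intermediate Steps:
U = 42 (U = Mul(2, 21) = 42)
Function('x')(Z, N) = -27
z = 10 (z = Mul(-5, -2) = 10)
Add(Pow(z, 2), Function('x')(Mul(Add(2, -6), -3), U)) = Add(Pow(10, 2), -27) = Add(100, -27) = 73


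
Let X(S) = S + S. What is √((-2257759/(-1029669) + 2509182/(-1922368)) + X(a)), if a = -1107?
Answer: I*√2765004101791897701921798/35346477432 ≈ 47.044*I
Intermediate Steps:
X(S) = 2*S
√((-2257759/(-1029669) + 2509182/(-1922368)) + X(a)) = √((-2257759/(-1029669) + 2509182/(-1922368)) + 2*(-1107)) = √((-2257759*(-1/1029669) + 2509182*(-1/1922368)) - 2214) = √((2257759/1029669 - 1254591/961184) - 2214) = √(878308366277/989701368096 - 2214) = √(-2190320520598267/989701368096) = I*√2765004101791897701921798/35346477432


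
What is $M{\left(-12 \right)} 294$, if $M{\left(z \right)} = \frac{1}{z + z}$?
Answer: $- \frac{49}{4} \approx -12.25$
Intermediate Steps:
$M{\left(z \right)} = \frac{1}{2 z}$
$M{\left(-12 \right)} 294 = \frac{1}{2 \left(-12\right)} 294 = \frac{1}{2} \left(- \frac{1}{12}\right) 294 = \left(- \frac{1}{24}\right) 294 = - \frac{49}{4}$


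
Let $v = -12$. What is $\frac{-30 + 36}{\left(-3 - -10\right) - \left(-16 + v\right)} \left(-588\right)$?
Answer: $- \frac{504}{5} \approx -100.8$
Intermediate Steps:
$\frac{-30 + 36}{\left(-3 - -10\right) - \left(-16 + v\right)} \left(-588\right) = \frac{-30 + 36}{\left(-3 - -10\right) + \left(16 - -12\right)} \left(-588\right) = \frac{6}{\left(-3 + 10\right) + \left(16 + 12\right)} \left(-588\right) = \frac{6}{7 + 28} \left(-588\right) = \frac{6}{35} \left(-588\right) = - \frac{504}{5}$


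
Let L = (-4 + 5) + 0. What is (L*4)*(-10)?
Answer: -40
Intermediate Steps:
L = 1 (L = 1 + 0 = 1)
(L*4)*(-10) = (1*4)*(-10) = 4*(-10) = -40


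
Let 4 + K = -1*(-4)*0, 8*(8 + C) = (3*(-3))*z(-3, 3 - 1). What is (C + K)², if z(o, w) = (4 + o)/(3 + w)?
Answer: 239121/1600 ≈ 149.45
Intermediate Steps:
z(o, w) = (4 + o)/(3 + w)
C = -329/40 (C = -8 + ((3*(-3))*((4 - 3)/(3 + (3 - 1))))/8 = -8 + (-9/(3 + 2))/8 = -8 + (-9/5)/8 = -8 + (-9*⅕)/8 = -8 + (⅛)*(-9/5) = -8 - 9/40 = -329/40 ≈ -8.2250)
K = -4 (K = -4 - 1*(-4)*0 = -4 + 4*0 = -4 + 0 = -4)
(C + K)² = (-329/40 - 4)² = (-489/40)² = 239121/1600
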